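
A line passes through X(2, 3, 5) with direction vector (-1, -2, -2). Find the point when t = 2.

P(t) = X + t·d
  = (2 + (-1)·2, 3 + (-2)·2, 5 + (-2)·2)
  = (2 - 2, 3 - 4, 5 - 4)
  = (0, -1, 1)

(0, -1, 1)


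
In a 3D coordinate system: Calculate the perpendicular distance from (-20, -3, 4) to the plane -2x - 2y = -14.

distance = |a·x₀ + b·y₀ + c·z₀ - d| / √(a² + b² + c²)
  = |(-2)·(-20) + (-2)·(-3) + 0·4 - (-14)| / √((-2)² + (-2)² + 0²)
  = |40 + 6 + 0 + 14| / √(4 + 4 + 0)
  = |60| / √8
  = 60 / 2.828
  ≈ 21.21

21.21


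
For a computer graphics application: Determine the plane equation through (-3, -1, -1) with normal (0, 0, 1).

The plane through P with normal n = (a, b, c) satisfies n·(r - P) = 0,
i.e. ax + by + cz = a·x₀ + b·y₀ + c·z₀.
d = 0·(-3) + 0·(-1) + 1·(-1)
  = 0 + 0 - 1
  = -1
Equation: z = -1

z = -1


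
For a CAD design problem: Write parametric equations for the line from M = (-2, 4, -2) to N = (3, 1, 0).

Direction vector d = N - M = (3 + 2, 1 - 4, 0 + 2) = (5, -3, 2)
Parametric form r = M + t·d:
x = -2 + 5t, y = 4 - 3t, z = -2 + 2t

x = -2 + 5t, y = 4 - 3t, z = -2 + 2t


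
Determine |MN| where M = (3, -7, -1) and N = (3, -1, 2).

d = √[(x₂-x₁)² + (y₂-y₁)² + (z₂-z₁)²]
  = √[0² + 6² + 3²]
  = √[0 + 36 + 9]
  = √45
  ≈ 6.708

6.708


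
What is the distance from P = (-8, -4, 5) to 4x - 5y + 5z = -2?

distance = |a·x₀ + b·y₀ + c·z₀ - d| / √(a² + b² + c²)
  = |4·(-8) + (-5)·(-4) + 5·5 - (-2)| / √(4² + (-5)² + 5²)
  = |-32 + 20 + 25 + 2| / √(16 + 25 + 25)
  = |15| / √66
  = 15 / 8.124
  ≈ 1.846

1.846


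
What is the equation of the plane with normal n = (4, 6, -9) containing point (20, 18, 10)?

The plane through P with normal n = (a, b, c) satisfies n·(r - P) = 0,
i.e. ax + by + cz = a·x₀ + b·y₀ + c·z₀.
d = 4·20 + 6·18 + (-9)·10
  = 80 + 108 - 90
  = 98
Equation: 4x + 6y - 9z = 98

4x + 6y - 9z = 98


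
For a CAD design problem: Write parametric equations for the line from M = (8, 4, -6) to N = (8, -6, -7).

Direction vector d = N - M = (8 - 8, -6 - 4, -7 + 6) = (0, -10, -1)
Parametric form r = M + t·d:
x = 8, y = 4 - 10t, z = -6 - t

x = 8, y = 4 - 10t, z = -6 - t


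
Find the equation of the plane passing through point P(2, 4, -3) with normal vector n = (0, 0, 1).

The plane through P with normal n = (a, b, c) satisfies n·(r - P) = 0,
i.e. ax + by + cz = a·x₀ + b·y₀ + c·z₀.
d = 0·2 + 0·4 + 1·(-3)
  = 0 + 0 - 3
  = -3
Equation: z = -3

z = -3


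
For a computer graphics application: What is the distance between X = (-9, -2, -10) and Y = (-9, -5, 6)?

d = √[(x₂-x₁)² + (y₂-y₁)² + (z₂-z₁)²]
  = √[0² + (-3)² + 16²]
  = √[0 + 9 + 256]
  = √265
  ≈ 16.28

16.28


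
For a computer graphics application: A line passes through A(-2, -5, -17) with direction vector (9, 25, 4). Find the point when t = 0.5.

P(t) = A + t·d
  = (-2 + 9·0.5, -5 + 25·0.5, -17 + 4·0.5)
  = (-2 + 4.5, -5 + 12.5, -17 + 2)
  = (2.5, 7.5, -15)

(2.5, 7.5, -15)


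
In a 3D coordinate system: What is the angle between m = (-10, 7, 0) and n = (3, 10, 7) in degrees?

m·n = (-10)·3 + 7·10 + 0·7 = -30 + 70 + 0 = 40
|m| = √((-10)² + 7² + 0²) = √149 ≈ 12.21
|n| = √(3² + 10² + 7²) = √158 ≈ 12.57
cos θ = (m·n)/(|m||n|) = 40/(12.21·12.57) ≈ 0.2607
θ = arccos(0.2607) ≈ 74.89°

74.89°


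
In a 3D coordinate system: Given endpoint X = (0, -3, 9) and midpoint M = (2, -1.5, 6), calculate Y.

Y = 2M - X
  = (2·2 - 0, 2·(-1.5) - (-3), 2·6 - 9)
  = (4 + 0, -3 + 3, 12 - 9)
  = (4, 0, 3)

(4, 0, 3)


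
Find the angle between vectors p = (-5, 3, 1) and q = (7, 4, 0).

p·q = (-5)·7 + 3·4 + 1·0 = -35 + 12 + 0 = -23
|p| = √((-5)² + 3² + 1²) = √35 ≈ 5.916
|q| = √(7² + 4² + 0²) = √65 ≈ 8.062
cos θ = (p·q)/(|p||q|) = -23/(5.916·8.062) ≈ -0.4822
θ = arccos(-0.4822) ≈ 118.8°

118.8°


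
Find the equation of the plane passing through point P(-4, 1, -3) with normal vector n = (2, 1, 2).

The plane through P with normal n = (a, b, c) satisfies n·(r - P) = 0,
i.e. ax + by + cz = a·x₀ + b·y₀ + c·z₀.
d = 2·(-4) + 1·1 + 2·(-3)
  = -8 + 1 - 6
  = -13
Equation: 2x + y + 2z = -13

2x + y + 2z = -13


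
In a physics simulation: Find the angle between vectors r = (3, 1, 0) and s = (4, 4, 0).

r·s = 3·4 + 1·4 + 0·0 = 12 + 4 + 0 = 16
|r| = √(3² + 1² + 0²) = √10 ≈ 3.162
|s| = √(4² + 4² + 0²) = √32 ≈ 5.657
cos θ = (r·s)/(|r||s|) = 16/(3.162·5.657) ≈ 0.8944
θ = arccos(0.8944) ≈ 26.57°

26.57°


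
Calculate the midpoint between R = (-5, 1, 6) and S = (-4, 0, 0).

M = ((x₁+x₂)/2, (y₁+y₂)/2, (z₁+z₂)/2)
  = ((-5 - 4)/2, (1 + 0)/2, (6 + 0)/2)
  = (-9/2, 1/2, 6/2)
  = (-4.5, 0.5, 3)

(-4.5, 0.5, 3)


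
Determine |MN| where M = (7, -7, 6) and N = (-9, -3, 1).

d = √[(x₂-x₁)² + (y₂-y₁)² + (z₂-z₁)²]
  = √[(-16)² + 4² + (-5)²]
  = √[256 + 16 + 25]
  = √297
  ≈ 17.23

17.23


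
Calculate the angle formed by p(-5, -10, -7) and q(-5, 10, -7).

p·q = (-5)·(-5) + (-10)·10 + (-7)·(-7) = 25 - 100 + 49 = -26
|p| = √((-5)² + (-10)² + (-7)²) = √174 ≈ 13.19
|q| = √((-5)² + 10² + (-7)²) = √174 ≈ 13.19
cos θ = (p·q)/(|p||q|) = -26/(13.19·13.19) ≈ -0.1494
θ = arccos(-0.1494) ≈ 98.59°

98.59°


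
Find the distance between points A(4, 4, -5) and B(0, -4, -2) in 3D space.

d = √[(x₂-x₁)² + (y₂-y₁)² + (z₂-z₁)²]
  = √[(-4)² + (-8)² + 3²]
  = √[16 + 64 + 9]
  = √89
  ≈ 9.434

9.434


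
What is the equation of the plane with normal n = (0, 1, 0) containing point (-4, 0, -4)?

The plane through P with normal n = (a, b, c) satisfies n·(r - P) = 0,
i.e. ax + by + cz = a·x₀ + b·y₀ + c·z₀.
d = 0·(-4) + 1·0 + 0·(-4)
  = 0 + 0 + 0
  = 0
Equation: y = 0

y = 0


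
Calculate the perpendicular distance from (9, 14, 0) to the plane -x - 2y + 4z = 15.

distance = |a·x₀ + b·y₀ + c·z₀ - d| / √(a² + b² + c²)
  = |(-1)·9 + (-2)·14 + 4·0 - 15| / √((-1)² + (-2)² + 4²)
  = |-9 - 28 + 0 - 15| / √(1 + 4 + 16)
  = |-52| / √21
  = 52 / 4.583
  ≈ 11.35

11.35


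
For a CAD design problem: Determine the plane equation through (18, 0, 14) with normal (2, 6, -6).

The plane through P with normal n = (a, b, c) satisfies n·(r - P) = 0,
i.e. ax + by + cz = a·x₀ + b·y₀ + c·z₀.
d = 2·18 + 6·0 + (-6)·14
  = 36 + 0 - 84
  = -48
Equation: 2x + 6y - 6z = -48

2x + 6y - 6z = -48


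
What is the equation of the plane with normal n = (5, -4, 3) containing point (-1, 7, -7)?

The plane through P with normal n = (a, b, c) satisfies n·(r - P) = 0,
i.e. ax + by + cz = a·x₀ + b·y₀ + c·z₀.
d = 5·(-1) + (-4)·7 + 3·(-7)
  = -5 - 28 - 21
  = -54
Equation: 5x - 4y + 3z = -54

5x - 4y + 3z = -54


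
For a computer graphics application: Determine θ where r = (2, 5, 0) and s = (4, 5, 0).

r·s = 2·4 + 5·5 + 0·0 = 8 + 25 + 0 = 33
|r| = √(2² + 5² + 0²) = √29 ≈ 5.385
|s| = √(4² + 5² + 0²) = √41 ≈ 6.403
cos θ = (r·s)/(|r||s|) = 33/(5.385·6.403) ≈ 0.957
θ = arccos(0.957) ≈ 16.86°

16.86°


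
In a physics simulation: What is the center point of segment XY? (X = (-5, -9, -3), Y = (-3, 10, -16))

M = ((x₁+x₂)/2, (y₁+y₂)/2, (z₁+z₂)/2)
  = ((-5 - 3)/2, (-9 + 10)/2, (-3 - 16)/2)
  = (-8/2, 1/2, -19/2)
  = (-4, 0.5, -9.5)

(-4, 0.5, -9.5)


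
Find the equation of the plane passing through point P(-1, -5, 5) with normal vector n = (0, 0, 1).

The plane through P with normal n = (a, b, c) satisfies n·(r - P) = 0,
i.e. ax + by + cz = a·x₀ + b·y₀ + c·z₀.
d = 0·(-1) + 0·(-5) + 1·5
  = 0 + 0 + 5
  = 5
Equation: z = 5

z = 5


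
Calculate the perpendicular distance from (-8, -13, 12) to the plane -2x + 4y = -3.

distance = |a·x₀ + b·y₀ + c·z₀ - d| / √(a² + b² + c²)
  = |(-2)·(-8) + 4·(-13) + 0·12 - (-3)| / √((-2)² + 4² + 0²)
  = |16 - 52 + 0 + 3| / √(4 + 16 + 0)
  = |-33| / √20
  = 33 / 4.472
  ≈ 7.379

7.379


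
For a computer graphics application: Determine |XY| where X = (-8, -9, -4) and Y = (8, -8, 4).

d = √[(x₂-x₁)² + (y₂-y₁)² + (z₂-z₁)²]
  = √[16² + 1² + 8²]
  = √[256 + 1 + 64]
  = √321
  ≈ 17.92

17.92


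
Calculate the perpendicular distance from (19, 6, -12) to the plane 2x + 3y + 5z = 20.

distance = |a·x₀ + b·y₀ + c·z₀ - d| / √(a² + b² + c²)
  = |2·19 + 3·6 + 5·(-12) - 20| / √(2² + 3² + 5²)
  = |38 + 18 - 60 - 20| / √(4 + 9 + 25)
  = |-24| / √38
  = 24 / 6.164
  ≈ 3.893

3.893


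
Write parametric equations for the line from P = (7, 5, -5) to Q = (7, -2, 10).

Direction vector d = Q - P = (7 - 7, -2 - 5, 10 + 5) = (0, -7, 15)
Parametric form r = P + t·d:
x = 7, y = 5 - 7t, z = -5 + 15t

x = 7, y = 5 - 7t, z = -5 + 15t


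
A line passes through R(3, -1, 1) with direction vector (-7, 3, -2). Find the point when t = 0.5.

P(t) = R + t·d
  = (3 + (-7)·0.5, -1 + 3·0.5, 1 + (-2)·0.5)
  = (3 - 3.5, -1 + 1.5, 1 - 1)
  = (-0.5, 0.5, 0)

(-0.5, 0.5, 0)


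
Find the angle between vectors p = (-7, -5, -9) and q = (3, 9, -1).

p·q = (-7)·3 + (-5)·9 + (-9)·(-1) = -21 - 45 + 9 = -57
|p| = √((-7)² + (-5)² + (-9)²) = √155 ≈ 12.45
|q| = √(3² + 9² + (-1)²) = √91 ≈ 9.539
cos θ = (p·q)/(|p||q|) = -57/(12.45·9.539) ≈ -0.4799
θ = arccos(-0.4799) ≈ 118.7°

118.7°


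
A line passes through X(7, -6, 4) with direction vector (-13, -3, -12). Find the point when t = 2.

P(t) = X + t·d
  = (7 + (-13)·2, -6 + (-3)·2, 4 + (-12)·2)
  = (7 - 26, -6 - 6, 4 - 24)
  = (-19, -12, -20)

(-19, -12, -20)


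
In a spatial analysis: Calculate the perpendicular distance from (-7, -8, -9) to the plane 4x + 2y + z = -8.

distance = |a·x₀ + b·y₀ + c·z₀ - d| / √(a² + b² + c²)
  = |4·(-7) + 2·(-8) + 1·(-9) - (-8)| / √(4² + 2² + 1²)
  = |-28 - 16 - 9 + 8| / √(16 + 4 + 1)
  = |-45| / √21
  = 45 / 4.583
  ≈ 9.82

9.82


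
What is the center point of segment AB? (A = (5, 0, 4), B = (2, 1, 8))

M = ((x₁+x₂)/2, (y₁+y₂)/2, (z₁+z₂)/2)
  = ((5 + 2)/2, (0 + 1)/2, (4 + 8)/2)
  = (7/2, 1/2, 12/2)
  = (3.5, 0.5, 6)

(3.5, 0.5, 6)


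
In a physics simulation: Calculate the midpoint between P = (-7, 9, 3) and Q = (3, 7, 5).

M = ((x₁+x₂)/2, (y₁+y₂)/2, (z₁+z₂)/2)
  = ((-7 + 3)/2, (9 + 7)/2, (3 + 5)/2)
  = (-4/2, 16/2, 8/2)
  = (-2, 8, 4)

(-2, 8, 4)


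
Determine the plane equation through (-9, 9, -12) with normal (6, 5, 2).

The plane through P with normal n = (a, b, c) satisfies n·(r - P) = 0,
i.e. ax + by + cz = a·x₀ + b·y₀ + c·z₀.
d = 6·(-9) + 5·9 + 2·(-12)
  = -54 + 45 - 24
  = -33
Equation: 6x + 5y + 2z = -33

6x + 5y + 2z = -33


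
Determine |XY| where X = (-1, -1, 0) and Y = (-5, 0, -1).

d = √[(x₂-x₁)² + (y₂-y₁)² + (z₂-z₁)²]
  = √[(-4)² + 1² + (-1)²]
  = √[16 + 1 + 1]
  = √18
  ≈ 4.243

4.243


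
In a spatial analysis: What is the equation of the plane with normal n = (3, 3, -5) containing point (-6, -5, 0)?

The plane through P with normal n = (a, b, c) satisfies n·(r - P) = 0,
i.e. ax + by + cz = a·x₀ + b·y₀ + c·z₀.
d = 3·(-6) + 3·(-5) + (-5)·0
  = -18 - 15 + 0
  = -33
Equation: 3x + 3y - 5z = -33

3x + 3y - 5z = -33


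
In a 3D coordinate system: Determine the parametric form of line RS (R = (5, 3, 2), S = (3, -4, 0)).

Direction vector d = S - R = (3 - 5, -4 - 3, 0 - 2) = (-2, -7, -2)
Parametric form r = R + t·d:
x = 5 - 2t, y = 3 - 7t, z = 2 - 2t

x = 5 - 2t, y = 3 - 7t, z = 2 - 2t


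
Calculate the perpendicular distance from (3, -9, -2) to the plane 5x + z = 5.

distance = |a·x₀ + b·y₀ + c·z₀ - d| / √(a² + b² + c²)
  = |5·3 + 0·(-9) + 1·(-2) - 5| / √(5² + 0² + 1²)
  = |15 + 0 - 2 - 5| / √(25 + 0 + 1)
  = |8| / √26
  = 8 / 5.099
  ≈ 1.569

1.569


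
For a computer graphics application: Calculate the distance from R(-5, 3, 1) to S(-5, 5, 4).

d = √[(x₂-x₁)² + (y₂-y₁)² + (z₂-z₁)²]
  = √[0² + 2² + 3²]
  = √[0 + 4 + 9]
  = √13
  ≈ 3.606

3.606


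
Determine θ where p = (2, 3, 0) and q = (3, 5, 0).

p·q = 2·3 + 3·5 + 0·0 = 6 + 15 + 0 = 21
|p| = √(2² + 3² + 0²) = √13 ≈ 3.606
|q| = √(3² + 5² + 0²) = √34 ≈ 5.831
cos θ = (p·q)/(|p||q|) = 21/(3.606·5.831) ≈ 0.9989
θ = arccos(0.9989) ≈ 2.726°

2.726°


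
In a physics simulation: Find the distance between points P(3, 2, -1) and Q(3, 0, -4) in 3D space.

d = √[(x₂-x₁)² + (y₂-y₁)² + (z₂-z₁)²]
  = √[0² + (-2)² + (-3)²]
  = √[0 + 4 + 9]
  = √13
  ≈ 3.606

3.606


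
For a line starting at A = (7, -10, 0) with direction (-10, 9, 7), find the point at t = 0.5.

P(t) = A + t·d
  = (7 + (-10)·0.5, -10 + 9·0.5, 0 + 7·0.5)
  = (7 - 5, -10 + 4.5, 0 + 3.5)
  = (2, -5.5, 3.5)

(2, -5.5, 3.5)


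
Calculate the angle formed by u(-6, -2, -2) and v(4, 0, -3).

u·v = (-6)·4 + (-2)·0 + (-2)·(-3) = -24 + 0 + 6 = -18
|u| = √((-6)² + (-2)² + (-2)²) = √44 ≈ 6.633
|v| = √(4² + 0² + (-3)²) = √25 ≈ 5
cos θ = (u·v)/(|u||v|) = -18/(6.633·5) ≈ -0.5427
θ = arccos(-0.5427) ≈ 122.9°

122.9°


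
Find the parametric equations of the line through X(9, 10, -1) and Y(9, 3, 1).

Direction vector d = Y - X = (9 - 9, 3 - 10, 1 + 1) = (0, -7, 2)
Parametric form r = X + t·d:
x = 9, y = 10 - 7t, z = -1 + 2t

x = 9, y = 10 - 7t, z = -1 + 2t


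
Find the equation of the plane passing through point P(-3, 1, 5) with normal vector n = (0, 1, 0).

The plane through P with normal n = (a, b, c) satisfies n·(r - P) = 0,
i.e. ax + by + cz = a·x₀ + b·y₀ + c·z₀.
d = 0·(-3) + 1·1 + 0·5
  = 0 + 1 + 0
  = 1
Equation: y = 1

y = 1


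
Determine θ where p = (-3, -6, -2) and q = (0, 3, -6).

p·q = (-3)·0 + (-6)·3 + (-2)·(-6) = 0 - 18 + 12 = -6
|p| = √((-3)² + (-6)² + (-2)²) = √49 ≈ 7
|q| = √(0² + 3² + (-6)²) = √45 ≈ 6.708
cos θ = (p·q)/(|p||q|) = -6/(7·6.708) ≈ -0.1278
θ = arccos(-0.1278) ≈ 97.34°

97.34°


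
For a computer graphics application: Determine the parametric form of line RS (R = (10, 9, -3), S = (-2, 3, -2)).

Direction vector d = S - R = (-2 - 10, 3 - 9, -2 + 3) = (-12, -6, 1)
Parametric form r = R + t·d:
x = 10 - 12t, y = 9 - 6t, z = -3 + t

x = 10 - 12t, y = 9 - 6t, z = -3 + t


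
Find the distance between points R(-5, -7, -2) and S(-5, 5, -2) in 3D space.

d = √[(x₂-x₁)² + (y₂-y₁)² + (z₂-z₁)²]
  = √[0² + 12² + 0²]
  = √[0 + 144 + 0]
  = √144
  ≈ 12

12


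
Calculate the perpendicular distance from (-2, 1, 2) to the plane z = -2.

distance = |a·x₀ + b·y₀ + c·z₀ - d| / √(a² + b² + c²)
  = |0·(-2) + 0·1 + 1·2 - (-2)| / √(0² + 0² + 1²)
  = |0 + 0 + 2 + 2| / √(0 + 0 + 1)
  = |4| / √1
  = 4 / 1
  ≈ 4

4


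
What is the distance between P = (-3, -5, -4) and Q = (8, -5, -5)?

d = √[(x₂-x₁)² + (y₂-y₁)² + (z₂-z₁)²]
  = √[11² + 0² + (-1)²]
  = √[121 + 0 + 1]
  = √122
  ≈ 11.05

11.05


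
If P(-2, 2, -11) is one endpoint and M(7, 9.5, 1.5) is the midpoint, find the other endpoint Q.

Q = 2M - P
  = (2·7 - (-2), 2·9.5 - 2, 2·1.5 - (-11))
  = (14 + 2, 19 - 2, 3 + 11)
  = (16, 17, 14)

(16, 17, 14)


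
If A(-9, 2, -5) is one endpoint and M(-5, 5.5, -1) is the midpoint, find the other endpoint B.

B = 2M - A
  = (2·(-5) - (-9), 2·5.5 - 2, 2·(-1) - (-5))
  = (-10 + 9, 11 - 2, -2 + 5)
  = (-1, 9, 3)

(-1, 9, 3)


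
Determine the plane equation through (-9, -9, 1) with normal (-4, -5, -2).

The plane through P with normal n = (a, b, c) satisfies n·(r - P) = 0,
i.e. ax + by + cz = a·x₀ + b·y₀ + c·z₀.
d = (-4)·(-9) + (-5)·(-9) + (-2)·1
  = 36 + 45 - 2
  = 79
Equation: -4x - 5y - 2z = 79

-4x - 5y - 2z = 79


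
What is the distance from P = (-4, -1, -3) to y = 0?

distance = |a·x₀ + b·y₀ + c·z₀ - d| / √(a² + b² + c²)
  = |0·(-4) + 1·(-1) + 0·(-3) - 0| / √(0² + 1² + 0²)
  = |0 - 1 + 0 + 0| / √(0 + 1 + 0)
  = |-1| / √1
  = 1 / 1
  ≈ 1

1


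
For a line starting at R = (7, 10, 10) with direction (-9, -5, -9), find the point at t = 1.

P(t) = R + t·d
  = (7 + (-9)·1, 10 + (-5)·1, 10 + (-9)·1)
  = (7 - 9, 10 - 5, 10 - 9)
  = (-2, 5, 1)

(-2, 5, 1)


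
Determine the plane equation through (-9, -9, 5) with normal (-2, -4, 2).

The plane through P with normal n = (a, b, c) satisfies n·(r - P) = 0,
i.e. ax + by + cz = a·x₀ + b·y₀ + c·z₀.
d = (-2)·(-9) + (-4)·(-9) + 2·5
  = 18 + 36 + 10
  = 64
Equation: -2x - 4y + 2z = 64

-2x - 4y + 2z = 64


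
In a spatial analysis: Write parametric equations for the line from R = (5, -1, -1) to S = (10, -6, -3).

Direction vector d = S - R = (10 - 5, -6 + 1, -3 + 1) = (5, -5, -2)
Parametric form r = R + t·d:
x = 5 + 5t, y = -1 - 5t, z = -1 - 2t

x = 5 + 5t, y = -1 - 5t, z = -1 - 2t


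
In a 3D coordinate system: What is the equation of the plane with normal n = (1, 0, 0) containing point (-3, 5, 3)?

The plane through P with normal n = (a, b, c) satisfies n·(r - P) = 0,
i.e. ax + by + cz = a·x₀ + b·y₀ + c·z₀.
d = 1·(-3) + 0·5 + 0·3
  = -3 + 0 + 0
  = -3
Equation: x = -3

x = -3


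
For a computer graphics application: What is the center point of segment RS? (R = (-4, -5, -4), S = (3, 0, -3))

M = ((x₁+x₂)/2, (y₁+y₂)/2, (z₁+z₂)/2)
  = ((-4 + 3)/2, (-5 + 0)/2, (-4 - 3)/2)
  = (-1/2, -5/2, -7/2)
  = (-0.5, -2.5, -3.5)

(-0.5, -2.5, -3.5)


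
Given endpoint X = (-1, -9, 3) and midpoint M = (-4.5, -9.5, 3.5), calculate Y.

Y = 2M - X
  = (2·(-4.5) - (-1), 2·(-9.5) - (-9), 2·3.5 - 3)
  = (-9 + 1, -19 + 9, 7 - 3)
  = (-8, -10, 4)

(-8, -10, 4)


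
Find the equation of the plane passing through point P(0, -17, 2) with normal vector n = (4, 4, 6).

The plane through P with normal n = (a, b, c) satisfies n·(r - P) = 0,
i.e. ax + by + cz = a·x₀ + b·y₀ + c·z₀.
d = 4·0 + 4·(-17) + 6·2
  = 0 - 68 + 12
  = -56
Equation: 4x + 4y + 6z = -56

4x + 4y + 6z = -56


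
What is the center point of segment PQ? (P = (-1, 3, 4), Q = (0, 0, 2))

M = ((x₁+x₂)/2, (y₁+y₂)/2, (z₁+z₂)/2)
  = ((-1 + 0)/2, (3 + 0)/2, (4 + 2)/2)
  = (-1/2, 3/2, 6/2)
  = (-0.5, 1.5, 3)

(-0.5, 1.5, 3)


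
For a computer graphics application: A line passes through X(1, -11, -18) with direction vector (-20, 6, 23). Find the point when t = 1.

P(t) = X + t·d
  = (1 + (-20)·1, -11 + 6·1, -18 + 23·1)
  = (1 - 20, -11 + 6, -18 + 23)
  = (-19, -5, 5)

(-19, -5, 5)


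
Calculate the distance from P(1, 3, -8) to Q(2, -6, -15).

d = √[(x₂-x₁)² + (y₂-y₁)² + (z₂-z₁)²]
  = √[1² + (-9)² + (-7)²]
  = √[1 + 81 + 49]
  = √131
  ≈ 11.45

11.45


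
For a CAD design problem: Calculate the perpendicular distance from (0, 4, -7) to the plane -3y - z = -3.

distance = |a·x₀ + b·y₀ + c·z₀ - d| / √(a² + b² + c²)
  = |0·0 + (-3)·4 + (-1)·(-7) - (-3)| / √(0² + (-3)² + (-1)²)
  = |0 - 12 + 7 + 3| / √(0 + 9 + 1)
  = |-2| / √10
  = 2 / 3.162
  ≈ 0.6325

0.6325


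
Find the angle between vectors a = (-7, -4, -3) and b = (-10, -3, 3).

a·b = (-7)·(-10) + (-4)·(-3) + (-3)·3 = 70 + 12 - 9 = 73
|a| = √((-7)² + (-4)² + (-3)²) = √74 ≈ 8.602
|b| = √((-10)² + (-3)² + 3²) = √118 ≈ 10.86
cos θ = (a·b)/(|a||b|) = 73/(8.602·10.86) ≈ 0.7812
θ = arccos(0.7812) ≈ 38.63°

38.63°


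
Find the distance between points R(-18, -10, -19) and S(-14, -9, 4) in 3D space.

d = √[(x₂-x₁)² + (y₂-y₁)² + (z₂-z₁)²]
  = √[4² + 1² + 23²]
  = √[16 + 1 + 529]
  = √546
  ≈ 23.37

23.37


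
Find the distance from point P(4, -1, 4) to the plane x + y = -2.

distance = |a·x₀ + b·y₀ + c·z₀ - d| / √(a² + b² + c²)
  = |1·4 + 1·(-1) + 0·4 - (-2)| / √(1² + 1² + 0²)
  = |4 - 1 + 0 + 2| / √(1 + 1 + 0)
  = |5| / √2
  = 5 / 1.414
  ≈ 3.536

3.536


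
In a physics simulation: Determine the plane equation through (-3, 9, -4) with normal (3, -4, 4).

The plane through P with normal n = (a, b, c) satisfies n·(r - P) = 0,
i.e. ax + by + cz = a·x₀ + b·y₀ + c·z₀.
d = 3·(-3) + (-4)·9 + 4·(-4)
  = -9 - 36 - 16
  = -61
Equation: 3x - 4y + 4z = -61

3x - 4y + 4z = -61


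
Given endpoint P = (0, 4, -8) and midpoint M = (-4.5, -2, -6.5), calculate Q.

Q = 2M - P
  = (2·(-4.5) - 0, 2·(-2) - 4, 2·(-6.5) - (-8))
  = (-9 + 0, -4 - 4, -13 + 8)
  = (-9, -8, -5)

(-9, -8, -5)


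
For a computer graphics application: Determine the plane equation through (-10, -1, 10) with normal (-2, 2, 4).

The plane through P with normal n = (a, b, c) satisfies n·(r - P) = 0,
i.e. ax + by + cz = a·x₀ + b·y₀ + c·z₀.
d = (-2)·(-10) + 2·(-1) + 4·10
  = 20 - 2 + 40
  = 58
Equation: -2x + 2y + 4z = 58

-2x + 2y + 4z = 58


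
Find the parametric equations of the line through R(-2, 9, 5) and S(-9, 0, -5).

Direction vector d = S - R = (-9 + 2, 0 - 9, -5 - 5) = (-7, -9, -10)
Parametric form r = R + t·d:
x = -2 - 7t, y = 9 - 9t, z = 5 - 10t

x = -2 - 7t, y = 9 - 9t, z = 5 - 10t


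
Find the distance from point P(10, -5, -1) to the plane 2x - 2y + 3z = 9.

distance = |a·x₀ + b·y₀ + c·z₀ - d| / √(a² + b² + c²)
  = |2·10 + (-2)·(-5) + 3·(-1) - 9| / √(2² + (-2)² + 3²)
  = |20 + 10 - 3 - 9| / √(4 + 4 + 9)
  = |18| / √17
  = 18 / 4.123
  ≈ 4.366

4.366


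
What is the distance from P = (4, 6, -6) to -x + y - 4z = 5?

distance = |a·x₀ + b·y₀ + c·z₀ - d| / √(a² + b² + c²)
  = |(-1)·4 + 1·6 + (-4)·(-6) - 5| / √((-1)² + 1² + (-4)²)
  = |-4 + 6 + 24 - 5| / √(1 + 1 + 16)
  = |21| / √18
  = 21 / 4.243
  ≈ 4.95

4.95


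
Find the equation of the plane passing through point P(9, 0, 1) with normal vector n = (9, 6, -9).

The plane through P with normal n = (a, b, c) satisfies n·(r - P) = 0,
i.e. ax + by + cz = a·x₀ + b·y₀ + c·z₀.
d = 9·9 + 6·0 + (-9)·1
  = 81 + 0 - 9
  = 72
Equation: 9x + 6y - 9z = 72

9x + 6y - 9z = 72


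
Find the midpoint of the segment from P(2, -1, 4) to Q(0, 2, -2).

M = ((x₁+x₂)/2, (y₁+y₂)/2, (z₁+z₂)/2)
  = ((2 + 0)/2, (-1 + 2)/2, (4 - 2)/2)
  = (2/2, 1/2, 2/2)
  = (1, 0.5, 1)

(1, 0.5, 1)


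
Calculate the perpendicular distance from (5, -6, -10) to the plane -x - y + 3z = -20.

distance = |a·x₀ + b·y₀ + c·z₀ - d| / √(a² + b² + c²)
  = |(-1)·5 + (-1)·(-6) + 3·(-10) - (-20)| / √((-1)² + (-1)² + 3²)
  = |-5 + 6 - 30 + 20| / √(1 + 1 + 9)
  = |-9| / √11
  = 9 / 3.317
  ≈ 2.714

2.714


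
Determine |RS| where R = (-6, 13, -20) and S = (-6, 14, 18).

d = √[(x₂-x₁)² + (y₂-y₁)² + (z₂-z₁)²]
  = √[0² + 1² + 38²]
  = √[0 + 1 + 1444]
  = √1445
  ≈ 38.01

38.01


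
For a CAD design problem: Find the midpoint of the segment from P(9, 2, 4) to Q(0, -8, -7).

M = ((x₁+x₂)/2, (y₁+y₂)/2, (z₁+z₂)/2)
  = ((9 + 0)/2, (2 - 8)/2, (4 - 7)/2)
  = (9/2, -6/2, -3/2)
  = (4.5, -3, -1.5)

(4.5, -3, -1.5)


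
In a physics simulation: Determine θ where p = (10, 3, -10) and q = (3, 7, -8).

p·q = 10·3 + 3·7 + (-10)·(-8) = 30 + 21 + 80 = 131
|p| = √(10² + 3² + (-10)²) = √209 ≈ 14.46
|q| = √(3² + 7² + (-8)²) = √122 ≈ 11.05
cos θ = (p·q)/(|p||q|) = 131/(14.46·11.05) ≈ 0.8204
θ = arccos(0.8204) ≈ 34.88°

34.88°


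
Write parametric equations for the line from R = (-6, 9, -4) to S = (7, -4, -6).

Direction vector d = S - R = (7 + 6, -4 - 9, -6 + 4) = (13, -13, -2)
Parametric form r = R + t·d:
x = -6 + 13t, y = 9 - 13t, z = -4 - 2t

x = -6 + 13t, y = 9 - 13t, z = -4 - 2t


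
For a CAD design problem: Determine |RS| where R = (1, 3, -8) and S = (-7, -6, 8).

d = √[(x₂-x₁)² + (y₂-y₁)² + (z₂-z₁)²]
  = √[(-8)² + (-9)² + 16²]
  = √[64 + 81 + 256]
  = √401
  ≈ 20.02

20.02


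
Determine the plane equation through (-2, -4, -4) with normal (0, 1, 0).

The plane through P with normal n = (a, b, c) satisfies n·(r - P) = 0,
i.e. ax + by + cz = a·x₀ + b·y₀ + c·z₀.
d = 0·(-2) + 1·(-4) + 0·(-4)
  = 0 - 4 + 0
  = -4
Equation: y = -4

y = -4


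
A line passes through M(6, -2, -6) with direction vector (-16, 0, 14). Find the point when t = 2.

P(t) = M + t·d
  = (6 + (-16)·2, -2 + 0·2, -6 + 14·2)
  = (6 - 32, -2 + 0, -6 + 28)
  = (-26, -2, 22)

(-26, -2, 22)


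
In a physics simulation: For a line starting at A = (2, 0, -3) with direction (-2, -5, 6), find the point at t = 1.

P(t) = A + t·d
  = (2 + (-2)·1, 0 + (-5)·1, -3 + 6·1)
  = (2 - 2, 0 - 5, -3 + 6)
  = (0, -5, 3)

(0, -5, 3)


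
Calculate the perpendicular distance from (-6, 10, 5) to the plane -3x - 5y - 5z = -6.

distance = |a·x₀ + b·y₀ + c·z₀ - d| / √(a² + b² + c²)
  = |(-3)·(-6) + (-5)·10 + (-5)·5 - (-6)| / √((-3)² + (-5)² + (-5)²)
  = |18 - 50 - 25 + 6| / √(9 + 25 + 25)
  = |-51| / √59
  = 51 / 7.681
  ≈ 6.64

6.64


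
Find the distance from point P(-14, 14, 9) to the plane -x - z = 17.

distance = |a·x₀ + b·y₀ + c·z₀ - d| / √(a² + b² + c²)
  = |(-1)·(-14) + 0·14 + (-1)·9 - 17| / √((-1)² + 0² + (-1)²)
  = |14 + 0 - 9 - 17| / √(1 + 0 + 1)
  = |-12| / √2
  = 12 / 1.414
  ≈ 8.485

8.485


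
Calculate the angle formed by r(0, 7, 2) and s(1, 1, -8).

r·s = 0·1 + 7·1 + 2·(-8) = 0 + 7 - 16 = -9
|r| = √(0² + 7² + 2²) = √53 ≈ 7.28
|s| = √(1² + 1² + (-8)²) = √66 ≈ 8.124
cos θ = (r·s)/(|r||s|) = -9/(7.28·8.124) ≈ -0.1522
θ = arccos(-0.1522) ≈ 98.75°

98.75°


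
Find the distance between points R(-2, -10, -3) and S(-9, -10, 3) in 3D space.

d = √[(x₂-x₁)² + (y₂-y₁)² + (z₂-z₁)²]
  = √[(-7)² + 0² + 6²]
  = √[49 + 0 + 36]
  = √85
  ≈ 9.22

9.22


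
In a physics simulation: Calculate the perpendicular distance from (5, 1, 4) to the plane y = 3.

distance = |a·x₀ + b·y₀ + c·z₀ - d| / √(a² + b² + c²)
  = |0·5 + 1·1 + 0·4 - 3| / √(0² + 1² + 0²)
  = |0 + 1 + 0 - 3| / √(0 + 1 + 0)
  = |-2| / √1
  = 2 / 1
  ≈ 2

2


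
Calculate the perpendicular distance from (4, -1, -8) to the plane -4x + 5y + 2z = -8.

distance = |a·x₀ + b·y₀ + c·z₀ - d| / √(a² + b² + c²)
  = |(-4)·4 + 5·(-1) + 2·(-8) - (-8)| / √((-4)² + 5² + 2²)
  = |-16 - 5 - 16 + 8| / √(16 + 25 + 4)
  = |-29| / √45
  = 29 / 6.708
  ≈ 4.323

4.323


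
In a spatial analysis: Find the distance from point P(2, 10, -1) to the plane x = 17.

distance = |a·x₀ + b·y₀ + c·z₀ - d| / √(a² + b² + c²)
  = |1·2 + 0·10 + 0·(-1) - 17| / √(1² + 0² + 0²)
  = |2 + 0 + 0 - 17| / √(1 + 0 + 0)
  = |-15| / √1
  = 15 / 1
  ≈ 15

15


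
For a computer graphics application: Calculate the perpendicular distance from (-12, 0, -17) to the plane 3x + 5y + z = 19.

distance = |a·x₀ + b·y₀ + c·z₀ - d| / √(a² + b² + c²)
  = |3·(-12) + 5·0 + 1·(-17) - 19| / √(3² + 5² + 1²)
  = |-36 + 0 - 17 - 19| / √(9 + 25 + 1)
  = |-72| / √35
  = 72 / 5.916
  ≈ 12.17

12.17


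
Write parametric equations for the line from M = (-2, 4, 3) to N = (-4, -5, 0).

Direction vector d = N - M = (-4 + 2, -5 - 4, 0 - 3) = (-2, -9, -3)
Parametric form r = M + t·d:
x = -2 - 2t, y = 4 - 9t, z = 3 - 3t

x = -2 - 2t, y = 4 - 9t, z = 3 - 3t


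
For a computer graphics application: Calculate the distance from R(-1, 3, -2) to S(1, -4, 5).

d = √[(x₂-x₁)² + (y₂-y₁)² + (z₂-z₁)²]
  = √[2² + (-7)² + 7²]
  = √[4 + 49 + 49]
  = √102
  ≈ 10.1

10.1


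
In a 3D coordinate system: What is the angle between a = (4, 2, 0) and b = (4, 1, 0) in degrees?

a·b = 4·4 + 2·1 + 0·0 = 16 + 2 + 0 = 18
|a| = √(4² + 2² + 0²) = √20 ≈ 4.472
|b| = √(4² + 1² + 0²) = √17 ≈ 4.123
cos θ = (a·b)/(|a||b|) = 18/(4.472·4.123) ≈ 0.9762
θ = arccos(0.9762) ≈ 12.53°

12.53°


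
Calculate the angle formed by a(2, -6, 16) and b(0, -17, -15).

a·b = 2·0 + (-6)·(-17) + 16·(-15) = 0 + 102 - 240 = -138
|a| = √(2² + (-6)² + 16²) = √296 ≈ 17.2
|b| = √(0² + (-17)² + (-15)²) = √514 ≈ 22.67
cos θ = (a·b)/(|a||b|) = -138/(17.2·22.67) ≈ -0.3538
θ = arccos(-0.3538) ≈ 110.7°

110.7°


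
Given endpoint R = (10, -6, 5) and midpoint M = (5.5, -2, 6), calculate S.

S = 2M - R
  = (2·5.5 - 10, 2·(-2) - (-6), 2·6 - 5)
  = (11 - 10, -4 + 6, 12 - 5)
  = (1, 2, 7)

(1, 2, 7)


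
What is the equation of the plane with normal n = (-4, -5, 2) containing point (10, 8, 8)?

The plane through P with normal n = (a, b, c) satisfies n·(r - P) = 0,
i.e. ax + by + cz = a·x₀ + b·y₀ + c·z₀.
d = (-4)·10 + (-5)·8 + 2·8
  = -40 - 40 + 16
  = -64
Equation: -4x - 5y + 2z = -64

-4x - 5y + 2z = -64


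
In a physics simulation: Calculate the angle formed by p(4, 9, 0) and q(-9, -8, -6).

p·q = 4·(-9) + 9·(-8) + 0·(-6) = -36 - 72 + 0 = -108
|p| = √(4² + 9² + 0²) = √97 ≈ 9.849
|q| = √((-9)² + (-8)² + (-6)²) = √181 ≈ 13.45
cos θ = (p·q)/(|p||q|) = -108/(9.849·13.45) ≈ -0.8151
θ = arccos(-0.8151) ≈ 144.6°

144.6°


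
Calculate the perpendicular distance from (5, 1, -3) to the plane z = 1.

distance = |a·x₀ + b·y₀ + c·z₀ - d| / √(a² + b² + c²)
  = |0·5 + 0·1 + 1·(-3) - 1| / √(0² + 0² + 1²)
  = |0 + 0 - 3 - 1| / √(0 + 0 + 1)
  = |-4| / √1
  = 4 / 1
  ≈ 4

4


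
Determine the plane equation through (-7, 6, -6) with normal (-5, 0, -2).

The plane through P with normal n = (a, b, c) satisfies n·(r - P) = 0,
i.e. ax + by + cz = a·x₀ + b·y₀ + c·z₀.
d = (-5)·(-7) + 0·6 + (-2)·(-6)
  = 35 + 0 + 12
  = 47
Equation: -5x - 2z = 47

-5x - 2z = 47


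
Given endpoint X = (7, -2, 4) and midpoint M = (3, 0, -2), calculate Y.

Y = 2M - X
  = (2·3 - 7, 2·0 - (-2), 2·(-2) - 4)
  = (6 - 7, 0 + 2, -4 - 4)
  = (-1, 2, -8)

(-1, 2, -8)


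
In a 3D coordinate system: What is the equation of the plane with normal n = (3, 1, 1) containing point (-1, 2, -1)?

The plane through P with normal n = (a, b, c) satisfies n·(r - P) = 0,
i.e. ax + by + cz = a·x₀ + b·y₀ + c·z₀.
d = 3·(-1) + 1·2 + 1·(-1)
  = -3 + 2 - 1
  = -2
Equation: 3x + y + z = -2

3x + y + z = -2


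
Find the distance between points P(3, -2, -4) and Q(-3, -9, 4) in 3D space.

d = √[(x₂-x₁)² + (y₂-y₁)² + (z₂-z₁)²]
  = √[(-6)² + (-7)² + 8²]
  = √[36 + 49 + 64]
  = √149
  ≈ 12.21

12.21


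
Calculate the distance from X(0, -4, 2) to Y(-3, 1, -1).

d = √[(x₂-x₁)² + (y₂-y₁)² + (z₂-z₁)²]
  = √[(-3)² + 5² + (-3)²]
  = √[9 + 25 + 9]
  = √43
  ≈ 6.557

6.557


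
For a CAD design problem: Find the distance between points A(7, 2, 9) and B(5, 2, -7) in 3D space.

d = √[(x₂-x₁)² + (y₂-y₁)² + (z₂-z₁)²]
  = √[(-2)² + 0² + (-16)²]
  = √[4 + 0 + 256]
  = √260
  ≈ 16.12

16.12


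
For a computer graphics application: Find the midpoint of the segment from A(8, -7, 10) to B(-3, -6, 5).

M = ((x₁+x₂)/2, (y₁+y₂)/2, (z₁+z₂)/2)
  = ((8 - 3)/2, (-7 - 6)/2, (10 + 5)/2)
  = (5/2, -13/2, 15/2)
  = (2.5, -6.5, 7.5)

(2.5, -6.5, 7.5)


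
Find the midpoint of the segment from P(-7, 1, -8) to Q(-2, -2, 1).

M = ((x₁+x₂)/2, (y₁+y₂)/2, (z₁+z₂)/2)
  = ((-7 - 2)/2, (1 - 2)/2, (-8 + 1)/2)
  = (-9/2, -1/2, -7/2)
  = (-4.5, -0.5, -3.5)

(-4.5, -0.5, -3.5)


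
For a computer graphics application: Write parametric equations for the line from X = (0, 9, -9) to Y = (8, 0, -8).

Direction vector d = Y - X = (8 + 0, 0 - 9, -8 + 9) = (8, -9, 1)
Parametric form r = X + t·d:
x = 0 + 8t, y = 9 - 9t, z = -9 + t

x = 0 + 8t, y = 9 - 9t, z = -9 + t


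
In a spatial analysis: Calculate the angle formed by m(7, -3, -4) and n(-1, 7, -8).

m·n = 7·(-1) + (-3)·7 + (-4)·(-8) = -7 - 21 + 32 = 4
|m| = √(7² + (-3)² + (-4)²) = √74 ≈ 8.602
|n| = √((-1)² + 7² + (-8)²) = √114 ≈ 10.68
cos θ = (m·n)/(|m||n|) = 4/(8.602·10.68) ≈ 0.04355
θ = arccos(0.04355) ≈ 87.5°

87.5°


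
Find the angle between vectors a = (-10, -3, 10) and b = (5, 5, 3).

a·b = (-10)·5 + (-3)·5 + 10·3 = -50 - 15 + 30 = -35
|a| = √((-10)² + (-3)² + 10²) = √209 ≈ 14.46
|b| = √(5² + 5² + 3²) = √59 ≈ 7.681
cos θ = (a·b)/(|a||b|) = -35/(14.46·7.681) ≈ -0.3152
θ = arccos(-0.3152) ≈ 108.4°

108.4°


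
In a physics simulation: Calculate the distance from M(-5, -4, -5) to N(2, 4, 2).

d = √[(x₂-x₁)² + (y₂-y₁)² + (z₂-z₁)²]
  = √[7² + 8² + 7²]
  = √[49 + 64 + 49]
  = √162
  ≈ 12.73

12.73


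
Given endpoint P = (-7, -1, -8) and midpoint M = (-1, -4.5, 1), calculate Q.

Q = 2M - P
  = (2·(-1) - (-7), 2·(-4.5) - (-1), 2·1 - (-8))
  = (-2 + 7, -9 + 1, 2 + 8)
  = (5, -8, 10)

(5, -8, 10)


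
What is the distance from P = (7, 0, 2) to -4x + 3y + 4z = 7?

distance = |a·x₀ + b·y₀ + c·z₀ - d| / √(a² + b² + c²)
  = |(-4)·7 + 3·0 + 4·2 - 7| / √((-4)² + 3² + 4²)
  = |-28 + 0 + 8 - 7| / √(16 + 9 + 16)
  = |-27| / √41
  = 27 / 6.403
  ≈ 4.217

4.217


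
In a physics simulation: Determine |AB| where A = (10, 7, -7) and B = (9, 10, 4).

d = √[(x₂-x₁)² + (y₂-y₁)² + (z₂-z₁)²]
  = √[(-1)² + 3² + 11²]
  = √[1 + 9 + 121]
  = √131
  ≈ 11.45

11.45


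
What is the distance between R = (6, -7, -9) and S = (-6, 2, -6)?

d = √[(x₂-x₁)² + (y₂-y₁)² + (z₂-z₁)²]
  = √[(-12)² + 9² + 3²]
  = √[144 + 81 + 9]
  = √234
  ≈ 15.3

15.3


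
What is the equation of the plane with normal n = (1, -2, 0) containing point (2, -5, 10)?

The plane through P with normal n = (a, b, c) satisfies n·(r - P) = 0,
i.e. ax + by + cz = a·x₀ + b·y₀ + c·z₀.
d = 1·2 + (-2)·(-5) + 0·10
  = 2 + 10 + 0
  = 12
Equation: x - 2y = 12

x - 2y = 12


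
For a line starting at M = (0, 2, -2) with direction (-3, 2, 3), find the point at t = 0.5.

P(t) = M + t·d
  = (0 + (-3)·0.5, 2 + 2·0.5, -2 + 3·0.5)
  = (0 - 1.5, 2 + 1, -2 + 1.5)
  = (-1.5, 3, -0.5)

(-1.5, 3, -0.5)


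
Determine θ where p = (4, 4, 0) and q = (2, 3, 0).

p·q = 4·2 + 4·3 + 0·0 = 8 + 12 + 0 = 20
|p| = √(4² + 4² + 0²) = √32 ≈ 5.657
|q| = √(2² + 3² + 0²) = √13 ≈ 3.606
cos θ = (p·q)/(|p||q|) = 20/(5.657·3.606) ≈ 0.9806
θ = arccos(0.9806) ≈ 11.31°

11.31°


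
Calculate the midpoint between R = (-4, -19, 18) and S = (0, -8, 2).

M = ((x₁+x₂)/2, (y₁+y₂)/2, (z₁+z₂)/2)
  = ((-4 + 0)/2, (-19 - 8)/2, (18 + 2)/2)
  = (-4/2, -27/2, 20/2)
  = (-2, -13.5, 10)

(-2, -13.5, 10)


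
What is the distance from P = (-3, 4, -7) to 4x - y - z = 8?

distance = |a·x₀ + b·y₀ + c·z₀ - d| / √(a² + b² + c²)
  = |4·(-3) + (-1)·4 + (-1)·(-7) - 8| / √(4² + (-1)² + (-1)²)
  = |-12 - 4 + 7 - 8| / √(16 + 1 + 1)
  = |-17| / √18
  = 17 / 4.243
  ≈ 4.007

4.007


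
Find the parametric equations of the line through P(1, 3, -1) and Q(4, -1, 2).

Direction vector d = Q - P = (4 - 1, -1 - 3, 2 + 1) = (3, -4, 3)
Parametric form r = P + t·d:
x = 1 + 3t, y = 3 - 4t, z = -1 + 3t

x = 1 + 3t, y = 3 - 4t, z = -1 + 3t


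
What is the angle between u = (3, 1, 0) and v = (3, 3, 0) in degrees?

u·v = 3·3 + 1·3 + 0·0 = 9 + 3 + 0 = 12
|u| = √(3² + 1² + 0²) = √10 ≈ 3.162
|v| = √(3² + 3² + 0²) = √18 ≈ 4.243
cos θ = (u·v)/(|u||v|) = 12/(3.162·4.243) ≈ 0.8944
θ = arccos(0.8944) ≈ 26.57°

26.57°


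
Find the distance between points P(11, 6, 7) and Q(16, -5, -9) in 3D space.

d = √[(x₂-x₁)² + (y₂-y₁)² + (z₂-z₁)²]
  = √[5² + (-11)² + (-16)²]
  = √[25 + 121 + 256]
  = √402
  ≈ 20.05

20.05


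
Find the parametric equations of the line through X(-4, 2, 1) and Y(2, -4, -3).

Direction vector d = Y - X = (2 + 4, -4 - 2, -3 - 1) = (6, -6, -4)
Parametric form r = X + t·d:
x = -4 + 6t, y = 2 - 6t, z = 1 - 4t

x = -4 + 6t, y = 2 - 6t, z = 1 - 4t


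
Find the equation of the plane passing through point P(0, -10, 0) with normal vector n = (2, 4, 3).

The plane through P with normal n = (a, b, c) satisfies n·(r - P) = 0,
i.e. ax + by + cz = a·x₀ + b·y₀ + c·z₀.
d = 2·0 + 4·(-10) + 3·0
  = 0 - 40 + 0
  = -40
Equation: 2x + 4y + 3z = -40

2x + 4y + 3z = -40


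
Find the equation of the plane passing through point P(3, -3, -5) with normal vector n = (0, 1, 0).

The plane through P with normal n = (a, b, c) satisfies n·(r - P) = 0,
i.e. ax + by + cz = a·x₀ + b·y₀ + c·z₀.
d = 0·3 + 1·(-3) + 0·(-5)
  = 0 - 3 + 0
  = -3
Equation: y = -3

y = -3


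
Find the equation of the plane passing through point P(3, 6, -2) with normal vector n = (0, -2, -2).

The plane through P with normal n = (a, b, c) satisfies n·(r - P) = 0,
i.e. ax + by + cz = a·x₀ + b·y₀ + c·z₀.
d = 0·3 + (-2)·6 + (-2)·(-2)
  = 0 - 12 + 4
  = -8
Equation: -2y - 2z = -8

-2y - 2z = -8


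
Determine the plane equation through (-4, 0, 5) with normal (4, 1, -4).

The plane through P with normal n = (a, b, c) satisfies n·(r - P) = 0,
i.e. ax + by + cz = a·x₀ + b·y₀ + c·z₀.
d = 4·(-4) + 1·0 + (-4)·5
  = -16 + 0 - 20
  = -36
Equation: 4x + y - 4z = -36

4x + y - 4z = -36


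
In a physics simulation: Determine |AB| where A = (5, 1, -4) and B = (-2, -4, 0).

d = √[(x₂-x₁)² + (y₂-y₁)² + (z₂-z₁)²]
  = √[(-7)² + (-5)² + 4²]
  = √[49 + 25 + 16]
  = √90
  ≈ 9.487

9.487


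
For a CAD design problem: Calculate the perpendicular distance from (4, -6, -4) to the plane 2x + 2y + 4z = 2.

distance = |a·x₀ + b·y₀ + c·z₀ - d| / √(a² + b² + c²)
  = |2·4 + 2·(-6) + 4·(-4) - 2| / √(2² + 2² + 4²)
  = |8 - 12 - 16 - 2| / √(4 + 4 + 16)
  = |-22| / √24
  = 22 / 4.899
  ≈ 4.491

4.491


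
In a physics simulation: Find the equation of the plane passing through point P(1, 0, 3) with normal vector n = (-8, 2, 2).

The plane through P with normal n = (a, b, c) satisfies n·(r - P) = 0,
i.e. ax + by + cz = a·x₀ + b·y₀ + c·z₀.
d = (-8)·1 + 2·0 + 2·3
  = -8 + 0 + 6
  = -2
Equation: -8x + 2y + 2z = -2

-8x + 2y + 2z = -2


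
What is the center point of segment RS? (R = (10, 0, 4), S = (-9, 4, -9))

M = ((x₁+x₂)/2, (y₁+y₂)/2, (z₁+z₂)/2)
  = ((10 - 9)/2, (0 + 4)/2, (4 - 9)/2)
  = (1/2, 4/2, -5/2)
  = (0.5, 2, -2.5)

(0.5, 2, -2.5)


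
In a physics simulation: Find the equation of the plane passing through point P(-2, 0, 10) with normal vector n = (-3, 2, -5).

The plane through P with normal n = (a, b, c) satisfies n·(r - P) = 0,
i.e. ax + by + cz = a·x₀ + b·y₀ + c·z₀.
d = (-3)·(-2) + 2·0 + (-5)·10
  = 6 + 0 - 50
  = -44
Equation: -3x + 2y - 5z = -44

-3x + 2y - 5z = -44


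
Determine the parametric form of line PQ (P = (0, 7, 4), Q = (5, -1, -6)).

Direction vector d = Q - P = (5 + 0, -1 - 7, -6 - 4) = (5, -8, -10)
Parametric form r = P + t·d:
x = 0 + 5t, y = 7 - 8t, z = 4 - 10t

x = 0 + 5t, y = 7 - 8t, z = 4 - 10t


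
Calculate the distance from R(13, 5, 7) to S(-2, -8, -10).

d = √[(x₂-x₁)² + (y₂-y₁)² + (z₂-z₁)²]
  = √[(-15)² + (-13)² + (-17)²]
  = √[225 + 169 + 289]
  = √683
  ≈ 26.13

26.13


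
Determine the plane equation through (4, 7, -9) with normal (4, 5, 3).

The plane through P with normal n = (a, b, c) satisfies n·(r - P) = 0,
i.e. ax + by + cz = a·x₀ + b·y₀ + c·z₀.
d = 4·4 + 5·7 + 3·(-9)
  = 16 + 35 - 27
  = 24
Equation: 4x + 5y + 3z = 24

4x + 5y + 3z = 24


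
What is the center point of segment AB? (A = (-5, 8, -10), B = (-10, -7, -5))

M = ((x₁+x₂)/2, (y₁+y₂)/2, (z₁+z₂)/2)
  = ((-5 - 10)/2, (8 - 7)/2, (-10 - 5)/2)
  = (-15/2, 1/2, -15/2)
  = (-7.5, 0.5, -7.5)

(-7.5, 0.5, -7.5)
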